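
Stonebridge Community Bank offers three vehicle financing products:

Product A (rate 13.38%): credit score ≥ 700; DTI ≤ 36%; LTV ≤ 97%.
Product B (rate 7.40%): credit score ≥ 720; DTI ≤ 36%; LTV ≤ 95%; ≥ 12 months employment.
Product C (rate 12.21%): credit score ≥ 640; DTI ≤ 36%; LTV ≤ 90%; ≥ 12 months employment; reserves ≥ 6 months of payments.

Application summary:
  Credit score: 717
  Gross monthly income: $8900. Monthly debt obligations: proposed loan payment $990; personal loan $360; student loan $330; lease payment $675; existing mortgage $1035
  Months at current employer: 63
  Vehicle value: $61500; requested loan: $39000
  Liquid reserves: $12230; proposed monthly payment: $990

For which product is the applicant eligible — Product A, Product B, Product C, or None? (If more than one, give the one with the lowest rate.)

Total debts = (990 + 360 + 330 + 675 + 1,035) = 3,390; DTI = 3,390/8,900 = 38.1%.
LTV = 39,000/61,500 = 63.4%.
Reserves = 12,230/990 = 12.4 months.
Product A: score 717 ≥ 700; DTI 38.1% > 36%; LTV 63.4% ≤ 97% → does not qualify.
Product B: score 717 < 720; DTI 38.1% > 36%; LTV 63.4% ≤ 95%; employment 63 ≥ 12 mo → does not qualify.
Product C: score 717 ≥ 640; DTI 38.1% > 36%; LTV 63.4% ≤ 90%; employment 63 ≥ 12 mo; reserves 12.4 ≥ 6 mo → does not qualify.

None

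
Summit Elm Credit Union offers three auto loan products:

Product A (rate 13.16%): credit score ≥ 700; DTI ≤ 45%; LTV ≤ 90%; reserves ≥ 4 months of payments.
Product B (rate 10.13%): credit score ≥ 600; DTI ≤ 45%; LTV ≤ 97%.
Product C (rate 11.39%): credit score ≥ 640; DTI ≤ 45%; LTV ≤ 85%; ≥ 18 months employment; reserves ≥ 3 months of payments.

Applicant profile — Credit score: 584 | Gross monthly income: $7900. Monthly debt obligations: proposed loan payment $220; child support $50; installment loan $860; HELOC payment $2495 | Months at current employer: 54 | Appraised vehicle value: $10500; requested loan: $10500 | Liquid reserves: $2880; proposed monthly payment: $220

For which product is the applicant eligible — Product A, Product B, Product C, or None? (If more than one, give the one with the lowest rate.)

None

Total debts = (220 + 50 + 860 + 2,495) = 3,625; DTI = 3,625/7,900 = 45.9%.
LTV = 10,500/10,500 = 100%.
Reserves = 2,880/220 = 13.1 months.
Product A: score 584 < 700; DTI 45.9% > 45%; LTV 100% > 90%; reserves 13.1 ≥ 4 mo → does not qualify.
Product B: score 584 < 600; DTI 45.9% > 45%; LTV 100% > 97% → does not qualify.
Product C: score 584 < 640; DTI 45.9% > 45%; LTV 100% > 85%; employment 54 ≥ 18 mo; reserves 13.1 ≥ 3 mo → does not qualify.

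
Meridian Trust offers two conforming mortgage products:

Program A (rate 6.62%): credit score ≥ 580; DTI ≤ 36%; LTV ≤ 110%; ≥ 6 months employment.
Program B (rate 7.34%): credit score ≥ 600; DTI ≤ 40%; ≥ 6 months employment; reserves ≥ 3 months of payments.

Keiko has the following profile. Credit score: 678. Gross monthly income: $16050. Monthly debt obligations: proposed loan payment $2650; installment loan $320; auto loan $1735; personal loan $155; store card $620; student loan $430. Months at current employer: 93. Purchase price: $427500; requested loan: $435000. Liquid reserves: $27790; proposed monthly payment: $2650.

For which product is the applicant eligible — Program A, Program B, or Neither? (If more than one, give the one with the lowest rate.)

Program B

Total debts = (2,650 + 320 + 1,735 + 155 + 620 + 430) = 5,910; DTI = 5,910/16,050 = 36.8%.
LTV = 435,000/427,500 = 101.8%.
Reserves = 27,790/2,650 = 10.5 months.
Program A: score 678 ≥ 580; DTI 36.8% > 36%; LTV 101.8% ≤ 110%; employment 93 ≥ 6 mo → does not qualify.
Program B: score 678 ≥ 600; DTI 36.8% ≤ 40%; employment 93 ≥ 6 mo; reserves 10.5 ≥ 3 mo → qualifies.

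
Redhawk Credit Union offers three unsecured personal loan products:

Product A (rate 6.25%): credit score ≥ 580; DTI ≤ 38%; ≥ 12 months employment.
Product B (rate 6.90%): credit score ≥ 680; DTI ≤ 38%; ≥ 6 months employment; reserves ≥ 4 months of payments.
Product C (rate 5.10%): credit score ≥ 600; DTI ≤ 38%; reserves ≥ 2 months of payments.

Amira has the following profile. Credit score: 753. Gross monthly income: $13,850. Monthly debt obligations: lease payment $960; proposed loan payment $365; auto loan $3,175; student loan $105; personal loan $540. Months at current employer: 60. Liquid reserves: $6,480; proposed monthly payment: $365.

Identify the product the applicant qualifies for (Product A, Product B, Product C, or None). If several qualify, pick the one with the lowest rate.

Product C

Total debts = (960 + 365 + 3,175 + 105 + 540) = 5,145; DTI = 5,145/13,850 = 37.1%.
Reserves = 6,480/365 = 17.8 months.
Product A: score 753 ≥ 580; DTI 37.1% ≤ 38%; employment 60 ≥ 12 mo → qualifies.
Product B: score 753 ≥ 680; DTI 37.1% ≤ 38%; employment 60 ≥ 6 mo; reserves 17.8 ≥ 4 mo → qualifies.
Product C: score 753 ≥ 600; DTI 37.1% ≤ 38%; reserves 17.8 ≥ 2 mo → qualifies.
Qualifying: Product A, Product B, Product C. Lowest rate is 5.10% → Product C.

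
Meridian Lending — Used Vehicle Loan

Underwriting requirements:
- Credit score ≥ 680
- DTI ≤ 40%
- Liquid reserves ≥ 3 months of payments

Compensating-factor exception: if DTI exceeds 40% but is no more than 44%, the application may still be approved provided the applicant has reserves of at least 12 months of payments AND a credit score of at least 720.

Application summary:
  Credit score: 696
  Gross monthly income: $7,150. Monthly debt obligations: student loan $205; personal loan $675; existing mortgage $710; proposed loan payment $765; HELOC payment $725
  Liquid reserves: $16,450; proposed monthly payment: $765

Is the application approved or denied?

Denied

Credit score 696 ≥ 680 (meets base)
Total debts = (205 + 675 + 710 + 765 + 725) = 3,080. DTI = 3,080/7,150 = 43.1% > 40% — standard DTI limit exceeded.
Reserves: 16,450 ÷ 765 = 21.5 months (meets 3-month minimum)
43.1% falls in the override range (40%–44%), so the compensating-factor test applies.
Reserves 21.5 ≥ 12 months; credit score 696 < 720.
Override conditions not both satisfied; exception does not apply.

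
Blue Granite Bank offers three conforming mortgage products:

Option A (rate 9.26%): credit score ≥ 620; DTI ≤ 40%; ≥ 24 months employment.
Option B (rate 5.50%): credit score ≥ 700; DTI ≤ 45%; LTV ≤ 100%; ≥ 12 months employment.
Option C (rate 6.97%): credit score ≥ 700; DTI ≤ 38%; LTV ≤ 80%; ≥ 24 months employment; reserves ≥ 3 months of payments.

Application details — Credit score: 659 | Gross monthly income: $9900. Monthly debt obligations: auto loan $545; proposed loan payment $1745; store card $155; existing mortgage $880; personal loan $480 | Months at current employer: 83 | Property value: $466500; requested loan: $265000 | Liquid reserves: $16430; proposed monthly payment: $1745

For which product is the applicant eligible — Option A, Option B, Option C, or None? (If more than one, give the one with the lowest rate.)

Option A

Total debts = (545 + 1,745 + 155 + 880 + 480) = 3,805; DTI = 3,805/9,900 = 38.4%.
LTV = 265,000/466,500 = 56.8%.
Reserves = 16,430/1,745 = 9.4 months.
Option A: score 659 ≥ 620; DTI 38.4% ≤ 40%; employment 83 ≥ 24 mo → qualifies.
Option B: score 659 < 700; DTI 38.4% ≤ 45%; LTV 56.8% ≤ 100%; employment 83 ≥ 12 mo → does not qualify.
Option C: score 659 < 700; DTI 38.4% > 38%; LTV 56.8% ≤ 80%; employment 83 ≥ 24 mo; reserves 9.4 ≥ 3 mo → does not qualify.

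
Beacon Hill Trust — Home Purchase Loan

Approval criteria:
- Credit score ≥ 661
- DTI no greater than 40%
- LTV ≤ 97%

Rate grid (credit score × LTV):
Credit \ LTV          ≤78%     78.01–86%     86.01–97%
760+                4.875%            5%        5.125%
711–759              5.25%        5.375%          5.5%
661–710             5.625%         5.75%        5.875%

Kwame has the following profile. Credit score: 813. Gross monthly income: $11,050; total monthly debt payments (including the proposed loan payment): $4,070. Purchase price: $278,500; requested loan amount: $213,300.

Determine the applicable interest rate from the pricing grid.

4.875%

Credit score 813 ≥ 661; DTI: 4,070 ÷ 11,050 = 36.8%, within the 40% cap
LTV: 213,300 ÷ 278,500 = 76.6%, within 97% cap
Score 813 is in the 760+ band; LTV 76.6% is in the ≤78% band → 4.875%.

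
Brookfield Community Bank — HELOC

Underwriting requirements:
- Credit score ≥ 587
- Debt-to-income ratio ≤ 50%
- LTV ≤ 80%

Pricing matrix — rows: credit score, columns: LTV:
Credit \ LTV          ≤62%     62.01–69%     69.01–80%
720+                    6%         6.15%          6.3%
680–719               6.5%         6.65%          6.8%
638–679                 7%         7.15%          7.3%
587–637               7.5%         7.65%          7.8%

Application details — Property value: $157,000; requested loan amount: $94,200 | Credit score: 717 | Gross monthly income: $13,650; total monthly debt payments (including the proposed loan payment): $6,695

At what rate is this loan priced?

6.5%

Credit score 717 ≥ 587; DTI: 6,695 ÷ 13,650 = 49%, within the 50% cap
Loan-to-value = 94,200/157,000 = 60% — pass (80% max)
Row: 717 falls in 680–719. Column: 60% falls in ≤62%. Rate = 6.5%.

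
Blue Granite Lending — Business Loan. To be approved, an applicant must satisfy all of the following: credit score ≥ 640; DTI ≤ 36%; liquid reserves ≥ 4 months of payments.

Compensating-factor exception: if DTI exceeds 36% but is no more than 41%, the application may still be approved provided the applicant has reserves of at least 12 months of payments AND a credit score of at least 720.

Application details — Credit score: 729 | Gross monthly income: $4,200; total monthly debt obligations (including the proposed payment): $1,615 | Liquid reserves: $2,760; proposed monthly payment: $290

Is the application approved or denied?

Denied

Credit score 729 ≥ 640 (meets base)
DTI: 1,615 ÷ 4,200 = 38.5%, over the 36% base limit.
Reserves = 2,760/290 = 9.5 months ≥ 4
38.5% falls in the override range (36%–41%), so the compensating-factor test applies.
Override check — reserves: 9.5 mo (short of 12); score: 729 (ok).
Override conditions not both satisfied; exception does not apply.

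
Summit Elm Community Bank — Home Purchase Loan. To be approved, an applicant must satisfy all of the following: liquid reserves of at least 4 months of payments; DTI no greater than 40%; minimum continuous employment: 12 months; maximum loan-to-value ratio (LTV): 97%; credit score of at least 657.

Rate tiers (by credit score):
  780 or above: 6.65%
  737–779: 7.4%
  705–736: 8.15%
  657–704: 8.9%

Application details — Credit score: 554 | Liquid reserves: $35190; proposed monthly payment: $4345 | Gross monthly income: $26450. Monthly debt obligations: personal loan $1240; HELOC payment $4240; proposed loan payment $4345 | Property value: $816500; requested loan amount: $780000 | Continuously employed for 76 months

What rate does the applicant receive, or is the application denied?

Denied

Credit score 554 < 657 (below minimum)
Total monthly debts = (1,240 + 4,240 + 4,345) = 9,825. DTI: 9,825 ÷ 26,450 = 37.1%, within the 40% cap
LTV = 780,000/816,500 = 95.5% ≤ 97%
Reserves = 35,190/4,345 = 8.1 months ≥ 4
Employment 76 ≥ 12 months
Not all requirements met → denied.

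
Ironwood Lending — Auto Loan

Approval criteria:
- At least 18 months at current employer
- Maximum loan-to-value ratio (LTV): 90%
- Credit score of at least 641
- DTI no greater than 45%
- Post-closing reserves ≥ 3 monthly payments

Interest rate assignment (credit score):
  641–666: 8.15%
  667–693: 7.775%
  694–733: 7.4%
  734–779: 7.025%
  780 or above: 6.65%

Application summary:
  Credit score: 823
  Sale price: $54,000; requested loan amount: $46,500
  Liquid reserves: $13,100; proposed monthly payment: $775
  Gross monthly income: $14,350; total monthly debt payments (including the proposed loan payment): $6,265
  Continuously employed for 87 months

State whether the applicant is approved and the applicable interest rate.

Approved at 6.65%

Credit score 823 ≥ 641 (meets minimum)
DTI = 6,265/14,350 = 43.7% ≤ 45%
LTV = 46,500/54,000 = 86.1% ≤ 90%
Liquid reserves cover 13,100/775 = 16.9 months — ≥ 3 required
Employment 87 ≥ 18 months
All requirements met. Score 823 falls in the 780 or above tier → 6.65%.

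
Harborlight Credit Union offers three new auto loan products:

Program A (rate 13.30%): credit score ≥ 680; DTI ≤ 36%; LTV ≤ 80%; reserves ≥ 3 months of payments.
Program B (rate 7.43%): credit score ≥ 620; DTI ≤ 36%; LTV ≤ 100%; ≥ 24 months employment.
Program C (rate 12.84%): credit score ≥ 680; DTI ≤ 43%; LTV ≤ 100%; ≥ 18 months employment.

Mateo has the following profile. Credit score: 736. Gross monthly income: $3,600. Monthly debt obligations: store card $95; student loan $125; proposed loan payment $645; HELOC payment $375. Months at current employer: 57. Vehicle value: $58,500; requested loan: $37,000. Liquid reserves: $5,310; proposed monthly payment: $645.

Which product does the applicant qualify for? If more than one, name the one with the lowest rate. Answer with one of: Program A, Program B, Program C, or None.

Program B

Total debts = (95 + 125 + 645 + 375) = 1,240; DTI = 1,240/3,600 = 34.4%.
LTV = 37,000/58,500 = 63.2%.
Reserves = 5,310/645 = 8.2 months.
Program A: score 736 ≥ 680; DTI 34.4% ≤ 36%; LTV 63.2% ≤ 80%; reserves 8.2 ≥ 3 mo → qualifies.
Program B: score 736 ≥ 620; DTI 34.4% ≤ 36%; LTV 63.2% ≤ 100%; employment 57 ≥ 24 mo → qualifies.
Program C: score 736 ≥ 680; DTI 34.4% ≤ 43%; LTV 63.2% ≤ 100%; employment 57 ≥ 18 mo → qualifies.
Qualifying: Program A, Program B, Program C. Lowest rate is 7.43% → Program B.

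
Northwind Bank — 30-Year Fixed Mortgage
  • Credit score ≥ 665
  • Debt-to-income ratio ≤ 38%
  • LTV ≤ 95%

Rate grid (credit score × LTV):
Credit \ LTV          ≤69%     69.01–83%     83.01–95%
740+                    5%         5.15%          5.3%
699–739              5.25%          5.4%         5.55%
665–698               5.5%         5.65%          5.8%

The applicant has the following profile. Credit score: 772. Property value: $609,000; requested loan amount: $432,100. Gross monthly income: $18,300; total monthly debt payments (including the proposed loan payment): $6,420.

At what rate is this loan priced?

5.15%

Credit score 772 ≥ 665; DTI = 6,420/18,300 = 35.1% ≤ 38%
LTV = 432,100/609,000 = 71% ≤ 95%
Credit 772 → row 740+; LTV 71% → column 69.01–83%. Grid cell → 5.15%.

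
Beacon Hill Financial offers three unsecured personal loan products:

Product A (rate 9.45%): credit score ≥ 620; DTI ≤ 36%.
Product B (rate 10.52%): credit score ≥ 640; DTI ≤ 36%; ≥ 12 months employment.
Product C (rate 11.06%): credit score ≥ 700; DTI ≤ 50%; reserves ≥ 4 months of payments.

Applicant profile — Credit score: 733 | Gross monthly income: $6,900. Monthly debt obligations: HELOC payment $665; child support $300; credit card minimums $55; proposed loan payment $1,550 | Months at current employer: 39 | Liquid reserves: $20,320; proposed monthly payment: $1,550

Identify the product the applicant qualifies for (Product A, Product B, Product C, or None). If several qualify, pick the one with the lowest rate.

Product C

Total debts = (665 + 300 + 55 + 1,550) = 2,570; DTI = 2,570/6,900 = 37.2%.
Reserves = 20,320/1,550 = 13.1 months.
Product A: score 733 ≥ 620; DTI 37.2% > 36% → does not qualify.
Product B: score 733 ≥ 640; DTI 37.2% > 36%; employment 39 ≥ 12 mo → does not qualify.
Product C: score 733 ≥ 700; DTI 37.2% ≤ 50%; reserves 13.1 ≥ 4 mo → qualifies.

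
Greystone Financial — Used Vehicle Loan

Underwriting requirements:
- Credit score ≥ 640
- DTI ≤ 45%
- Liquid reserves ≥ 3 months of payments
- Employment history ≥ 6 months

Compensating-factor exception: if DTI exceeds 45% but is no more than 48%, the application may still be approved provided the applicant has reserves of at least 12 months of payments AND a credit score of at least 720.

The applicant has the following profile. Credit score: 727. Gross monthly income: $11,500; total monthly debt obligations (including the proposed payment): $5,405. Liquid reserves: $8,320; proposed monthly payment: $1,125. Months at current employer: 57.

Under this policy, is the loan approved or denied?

Credit score 727 ≥ 640 (meets base)
DTI = 5,405/11,500 = 47% > 45% — standard DTI limit exceeded.
Reserves = 8,320/1,125 = 7.4 months ≥ 3
Employment 57 ≥ 6 months
DTI 47% is within the 45%–48% exception band; checking compensating factors.
Override check — reserves: 7.4 mo (short of 12); score: 727 (ok).
Override conditions not both satisfied; exception does not apply.

Denied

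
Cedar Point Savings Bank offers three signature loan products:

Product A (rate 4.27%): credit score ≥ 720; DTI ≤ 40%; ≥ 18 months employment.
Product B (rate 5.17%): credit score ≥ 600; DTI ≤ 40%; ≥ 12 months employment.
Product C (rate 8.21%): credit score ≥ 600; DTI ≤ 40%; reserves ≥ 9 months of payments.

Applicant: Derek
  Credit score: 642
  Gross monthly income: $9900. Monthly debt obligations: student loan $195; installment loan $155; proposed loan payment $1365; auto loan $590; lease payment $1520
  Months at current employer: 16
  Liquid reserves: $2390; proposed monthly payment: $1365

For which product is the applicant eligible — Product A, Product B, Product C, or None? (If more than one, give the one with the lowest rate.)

Total debts = (195 + 155 + 1,365 + 590 + 1,520) = 3,825; DTI = 3,825/9,900 = 38.6%.
Reserves = 2,390/1,365 = 1.8 months.
Product A: score 642 < 720; DTI 38.6% ≤ 40%; employment 16 < 18 mo → does not qualify.
Product B: score 642 ≥ 600; DTI 38.6% ≤ 40%; employment 16 ≥ 12 mo → qualifies.
Product C: score 642 ≥ 600; DTI 38.6% ≤ 40%; reserves 1.8 < 9 mo → does not qualify.

Product B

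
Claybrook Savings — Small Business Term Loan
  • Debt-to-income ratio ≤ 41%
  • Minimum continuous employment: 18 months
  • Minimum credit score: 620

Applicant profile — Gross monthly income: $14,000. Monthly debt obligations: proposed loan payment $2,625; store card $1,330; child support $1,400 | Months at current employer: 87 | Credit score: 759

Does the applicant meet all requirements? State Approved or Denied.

Total monthly debts = (2,625 + 1,330 + 1,400) = 5,355. DTI = 5,355/14,000 = 38.2% ≤ 41%
Employment 87 ≥ 18 months
Credit score 759 ≥ 620 (meets)
All criteria satisfied.

Approved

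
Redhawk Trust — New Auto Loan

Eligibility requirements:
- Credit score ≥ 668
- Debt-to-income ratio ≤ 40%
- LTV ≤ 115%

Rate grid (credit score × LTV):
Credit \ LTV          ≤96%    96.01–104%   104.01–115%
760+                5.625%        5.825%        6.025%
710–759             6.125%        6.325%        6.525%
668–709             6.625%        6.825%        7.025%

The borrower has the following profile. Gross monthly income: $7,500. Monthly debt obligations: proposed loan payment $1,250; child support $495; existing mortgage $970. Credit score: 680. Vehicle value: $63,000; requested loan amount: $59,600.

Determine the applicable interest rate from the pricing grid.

Credit score 680 ≥ 668; Total monthly debts = (1,250 + 495 + 970) = 2,715. Debt-to-income = 2,715/7,500 = 36.2% — meets 40% limit
Loan-to-value = 59,600/63,000 = 94.6% — pass (115% max)
Credit 680 → row 668–709; LTV 94.6% → column ≤96%. Grid cell → 6.625%.

6.625%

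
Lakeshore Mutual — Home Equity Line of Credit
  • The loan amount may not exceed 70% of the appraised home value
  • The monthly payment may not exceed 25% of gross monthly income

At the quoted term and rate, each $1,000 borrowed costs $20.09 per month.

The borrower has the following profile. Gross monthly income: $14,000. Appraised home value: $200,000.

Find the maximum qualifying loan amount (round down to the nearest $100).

Payment cap: 25% × $14,000 = $3,500/month.
At $20.09 per $1,000, that supports 3,500/20.09 × 1,000 ≈ $174,216 → $174,200.
LTV cap: 70% × $200,000 = $140,000 → $140,000.
Binding constraint: loan-to-value.

$140,000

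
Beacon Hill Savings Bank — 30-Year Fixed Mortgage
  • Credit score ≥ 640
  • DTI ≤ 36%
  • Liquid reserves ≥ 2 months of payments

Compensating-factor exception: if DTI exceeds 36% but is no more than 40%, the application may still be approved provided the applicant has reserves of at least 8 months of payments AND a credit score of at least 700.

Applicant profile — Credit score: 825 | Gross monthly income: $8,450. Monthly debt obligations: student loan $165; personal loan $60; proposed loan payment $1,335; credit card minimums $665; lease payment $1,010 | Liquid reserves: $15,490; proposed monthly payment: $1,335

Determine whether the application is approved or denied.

Credit score 825 ≥ 640 (meets base)
Total debts = (165 + 60 + 1,335 + 665 + 1,010) = 3,235. DTI: 3,235 ÷ 8,450 = 38.3%, over the 36% base limit.
Reserves: 15,490 ÷ 1,335 = 11.6 months (meets 2-month minimum)
DTI 38.3% is within the 36%–40% exception band; checking compensating factors.
Reserves 11.6 ≥ 8 months; credit score 825 ≥ 700.
Both compensating conditions met → exception applies.

Approved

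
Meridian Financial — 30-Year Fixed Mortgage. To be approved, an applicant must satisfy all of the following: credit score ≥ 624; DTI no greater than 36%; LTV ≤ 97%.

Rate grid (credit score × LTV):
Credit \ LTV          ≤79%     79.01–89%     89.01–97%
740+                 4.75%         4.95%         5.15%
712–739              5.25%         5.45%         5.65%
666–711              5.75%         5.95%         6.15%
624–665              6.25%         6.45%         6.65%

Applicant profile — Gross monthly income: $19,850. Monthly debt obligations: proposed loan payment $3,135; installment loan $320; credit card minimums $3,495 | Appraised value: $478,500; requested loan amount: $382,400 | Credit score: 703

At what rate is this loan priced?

5.95%

Credit score 703 ≥ 624; Total monthly debts = (3,135 + 320 + 3,495) = 6,950. DTI = 6,950/19,850 = 35% ≤ 36%
Loan-to-value = 382,400/478,500 = 79.9% — pass (97% max)
Score 703 is in the 666–711 band; LTV 79.9% is in the 79.01–89% band → 5.95%.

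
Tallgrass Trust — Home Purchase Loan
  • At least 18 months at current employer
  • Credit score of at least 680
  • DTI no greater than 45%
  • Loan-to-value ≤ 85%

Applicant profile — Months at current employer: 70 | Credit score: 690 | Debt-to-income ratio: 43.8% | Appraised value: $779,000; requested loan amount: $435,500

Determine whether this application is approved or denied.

Approved

Employment 70 ≥ 18 months
Credit score 690 ≥ 680 (meets)
DTI 43.8% ≤ 45%
Loan-to-value = 435,500/779,000 = 55.9% — pass (85% max)
All criteria satisfied.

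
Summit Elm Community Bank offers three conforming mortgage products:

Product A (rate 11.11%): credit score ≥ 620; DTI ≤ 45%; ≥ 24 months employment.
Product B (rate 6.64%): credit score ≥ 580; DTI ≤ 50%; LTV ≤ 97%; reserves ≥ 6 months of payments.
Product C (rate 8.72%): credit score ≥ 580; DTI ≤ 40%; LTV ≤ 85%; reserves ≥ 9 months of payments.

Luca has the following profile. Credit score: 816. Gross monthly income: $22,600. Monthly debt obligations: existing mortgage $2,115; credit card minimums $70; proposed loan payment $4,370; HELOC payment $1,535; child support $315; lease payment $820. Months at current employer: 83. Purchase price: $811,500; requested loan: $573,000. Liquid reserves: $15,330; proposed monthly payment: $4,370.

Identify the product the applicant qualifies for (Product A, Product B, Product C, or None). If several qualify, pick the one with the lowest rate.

Product A

Total debts = (2,115 + 70 + 4,370 + 1,535 + 315 + 820) = 9,225; DTI = 9,225/22,600 = 40.8%.
LTV = 573,000/811,500 = 70.6%.
Reserves = 15,330/4,370 = 3.5 months.
Product A: score 816 ≥ 620; DTI 40.8% ≤ 45%; employment 83 ≥ 24 mo → qualifies.
Product B: score 816 ≥ 580; DTI 40.8% ≤ 50%; LTV 70.6% ≤ 97%; reserves 3.5 < 6 mo → does not qualify.
Product C: score 816 ≥ 580; DTI 40.8% > 40%; LTV 70.6% ≤ 85%; reserves 3.5 < 9 mo → does not qualify.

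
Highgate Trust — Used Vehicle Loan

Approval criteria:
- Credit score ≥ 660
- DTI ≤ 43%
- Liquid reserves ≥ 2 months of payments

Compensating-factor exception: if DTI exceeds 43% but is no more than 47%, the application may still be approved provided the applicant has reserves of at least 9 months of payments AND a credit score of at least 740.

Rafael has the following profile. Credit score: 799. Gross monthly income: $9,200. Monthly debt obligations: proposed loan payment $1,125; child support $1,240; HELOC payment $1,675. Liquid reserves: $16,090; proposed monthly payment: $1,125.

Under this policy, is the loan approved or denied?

Approved

Credit score 799 ≥ 660 (meets base)
Total debts = (1,125 + 1,240 + 1,675) = 4,040. DTI = 4,040/9,200 = 43.9% > 43% — standard DTI limit exceeded.
Reserves = 16,090/1,125 = 14.3 months ≥ 2
43.9% falls in the override range (43%–47%), so the compensating-factor test applies.
Override check — reserves: 14.3 mo (ok); score: 799 (ok).
Both override conditions satisfied; DTI exception granted.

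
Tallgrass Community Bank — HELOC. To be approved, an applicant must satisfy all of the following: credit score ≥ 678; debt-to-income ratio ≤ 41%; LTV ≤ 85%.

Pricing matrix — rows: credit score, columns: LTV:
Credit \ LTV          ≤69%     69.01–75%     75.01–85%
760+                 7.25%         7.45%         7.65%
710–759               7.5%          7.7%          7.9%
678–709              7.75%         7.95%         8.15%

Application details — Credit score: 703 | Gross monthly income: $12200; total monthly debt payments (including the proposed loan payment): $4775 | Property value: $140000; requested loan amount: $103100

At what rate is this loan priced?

7.95%

Credit score 703 ≥ 678; DTI = 4,775/12,200 = 39.1% ≤ 41%
Loan-to-value = 103,100/140,000 = 73.6% — pass (85% max)
Score 703 is in the 678–709 band; LTV 73.6% is in the 69.01–75% band → 7.95%.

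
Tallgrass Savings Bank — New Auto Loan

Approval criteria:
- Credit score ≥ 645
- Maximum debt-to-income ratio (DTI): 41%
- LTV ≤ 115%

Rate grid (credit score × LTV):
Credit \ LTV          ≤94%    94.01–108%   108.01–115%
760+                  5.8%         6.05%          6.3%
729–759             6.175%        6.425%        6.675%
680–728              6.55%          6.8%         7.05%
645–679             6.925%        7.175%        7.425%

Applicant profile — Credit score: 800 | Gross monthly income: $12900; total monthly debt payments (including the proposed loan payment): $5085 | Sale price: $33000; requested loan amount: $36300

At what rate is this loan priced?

6.3%

Credit score 800 ≥ 645; DTI = 5,085/12,900 = 39.4% ≤ 41%
Loan-to-value = 36,300/33,000 = 110% — pass (115% max)
Score 800 is in the 760+ band; LTV 110% is in the 108.01–115% band → 6.3%.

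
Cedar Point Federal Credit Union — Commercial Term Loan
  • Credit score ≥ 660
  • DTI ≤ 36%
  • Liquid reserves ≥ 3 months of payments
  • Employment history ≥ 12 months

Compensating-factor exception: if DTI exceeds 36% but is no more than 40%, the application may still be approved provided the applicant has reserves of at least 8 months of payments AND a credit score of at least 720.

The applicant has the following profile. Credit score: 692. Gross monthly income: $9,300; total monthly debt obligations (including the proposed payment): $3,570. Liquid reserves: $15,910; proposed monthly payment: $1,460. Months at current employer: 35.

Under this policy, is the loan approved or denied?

Credit score 692 ≥ 660 (meets base)
DTI: 3,570 ÷ 9,300 = 38.4%, over the 36% base limit.
Reserves: 15,910 ÷ 1,460 = 10.9 months (meets 3-month minimum)
Employment 35 ≥ 12 months
DTI 38.4% is within the 36%–40% exception band; checking compensating factors.
Reserves 10.9 ≥ 8 months; credit score 692 < 720.
Override conditions not both satisfied; exception does not apply.

Denied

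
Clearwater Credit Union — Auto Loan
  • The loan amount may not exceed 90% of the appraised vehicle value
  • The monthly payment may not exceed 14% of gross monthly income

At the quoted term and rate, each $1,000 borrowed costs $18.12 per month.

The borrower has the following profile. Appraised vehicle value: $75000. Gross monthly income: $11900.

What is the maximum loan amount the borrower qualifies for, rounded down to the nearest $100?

Payment cap: 14% × $11,900 = $1,666/month.
At $18.12 per $1,000, that supports 1,666/18.12 × 1,000 ≈ $91,942 → $91,900.
LTV cap: 90% × $75,000 = $67,500 → $67,500.
Binding constraint: loan-to-value.

$67,500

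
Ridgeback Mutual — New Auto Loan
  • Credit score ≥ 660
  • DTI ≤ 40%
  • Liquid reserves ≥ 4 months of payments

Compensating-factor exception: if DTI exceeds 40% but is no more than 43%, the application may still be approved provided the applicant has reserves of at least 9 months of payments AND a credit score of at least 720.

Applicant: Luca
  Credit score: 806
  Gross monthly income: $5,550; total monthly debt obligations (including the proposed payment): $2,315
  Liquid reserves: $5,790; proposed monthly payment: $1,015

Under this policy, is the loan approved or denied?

Credit score 806 ≥ 660 (meets base)
DTI = 2,315/5,550 = 41.7% > 40% — standard DTI limit exceeded.
Liquid reserves cover 5,790/1,015 = 5.7 months — ≥ 4 required
41.7% falls in the override range (40%–43%), so the compensating-factor test applies.
Reserves 5.7 < 9 months; credit score 806 ≥ 720.
Compensating-factor requirement not fully met.

Denied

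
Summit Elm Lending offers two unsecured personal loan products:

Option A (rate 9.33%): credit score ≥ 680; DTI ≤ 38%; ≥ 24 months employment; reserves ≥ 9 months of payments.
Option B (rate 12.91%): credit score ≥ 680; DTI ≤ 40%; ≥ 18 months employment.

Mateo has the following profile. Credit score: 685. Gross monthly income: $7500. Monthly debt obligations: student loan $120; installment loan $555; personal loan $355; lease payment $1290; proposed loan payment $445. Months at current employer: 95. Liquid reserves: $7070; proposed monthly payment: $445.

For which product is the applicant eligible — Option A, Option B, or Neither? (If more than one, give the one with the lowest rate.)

Total debts = (120 + 555 + 355 + 1,290 + 445) = 2,765; DTI = 2,765/7,500 = 36.9%.
Reserves = 7,070/445 = 15.9 months.
Option A: score 685 ≥ 680; DTI 36.9% ≤ 38%; employment 95 ≥ 24 mo; reserves 15.9 ≥ 9 mo → qualifies.
Option B: score 685 ≥ 680; DTI 36.9% ≤ 40%; employment 95 ≥ 18 mo → qualifies.
Qualifying: Option A, Option B. Lowest rate is 9.33% → Option A.

Option A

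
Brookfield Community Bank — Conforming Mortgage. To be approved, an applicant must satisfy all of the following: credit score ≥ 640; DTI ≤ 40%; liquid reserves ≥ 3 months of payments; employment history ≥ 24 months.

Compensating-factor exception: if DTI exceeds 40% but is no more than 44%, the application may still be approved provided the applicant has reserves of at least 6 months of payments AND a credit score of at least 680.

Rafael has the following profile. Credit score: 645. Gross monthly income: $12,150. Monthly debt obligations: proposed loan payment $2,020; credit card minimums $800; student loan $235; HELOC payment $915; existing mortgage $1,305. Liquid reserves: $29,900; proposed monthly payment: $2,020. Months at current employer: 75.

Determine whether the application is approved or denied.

Credit score 645 ≥ 640 (meets base)
Total debts = (2,020 + 800 + 235 + 915 + 1,305) = 5,275. DTI: 5,275 ÷ 12,150 = 43.4%, over the 40% base limit.
Reserves: 29,900 ÷ 2,020 = 14.8 months (meets 3-month minimum)
Employment 75 ≥ 24 months
43.4% falls in the override range (40%–44%), so the compensating-factor test applies.
Reserves 14.8 ≥ 6 months; credit score 645 < 680.
Compensating-factor requirement not fully met.

Denied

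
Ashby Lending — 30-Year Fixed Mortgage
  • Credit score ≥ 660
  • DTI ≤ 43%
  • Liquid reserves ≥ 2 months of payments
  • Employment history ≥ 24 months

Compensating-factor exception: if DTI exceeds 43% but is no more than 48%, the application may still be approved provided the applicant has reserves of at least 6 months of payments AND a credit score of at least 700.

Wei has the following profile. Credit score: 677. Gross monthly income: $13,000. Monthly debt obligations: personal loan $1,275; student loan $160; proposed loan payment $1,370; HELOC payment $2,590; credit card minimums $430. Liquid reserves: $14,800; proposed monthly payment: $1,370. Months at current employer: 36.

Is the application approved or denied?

Denied

Credit score 677 ≥ 660 (meets base)
Total debts = (1,275 + 160 + 1,370 + 2,590 + 430) = 5,825. DTI: 5,825 ÷ 13,000 = 44.8%, over the 43% base limit.
Liquid reserves cover 14,800/1,370 = 10.8 months — ≥ 2 required
Employment 36 ≥ 24 months
DTI 44.8% is within the 43%–48% exception band; checking compensating factors.
Reserves 10.8 ≥ 6 months; credit score 677 < 700.
Override conditions not both satisfied; exception does not apply.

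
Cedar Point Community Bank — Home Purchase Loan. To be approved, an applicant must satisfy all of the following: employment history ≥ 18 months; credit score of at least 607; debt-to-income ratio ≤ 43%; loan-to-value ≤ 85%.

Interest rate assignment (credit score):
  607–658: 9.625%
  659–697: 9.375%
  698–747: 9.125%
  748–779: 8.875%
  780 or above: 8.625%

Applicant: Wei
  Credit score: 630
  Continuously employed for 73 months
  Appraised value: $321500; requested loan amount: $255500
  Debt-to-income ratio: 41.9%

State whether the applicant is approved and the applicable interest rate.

Credit score 630 ≥ 607 (meets minimum)
DTI 41.9% is within the 43% limit
Employment 73 ≥ 18 months
LTV: 255,500 ÷ 321,500 = 79.5%, within 85% cap
All requirements met. Score 630 falls in the 607–658 tier → 9.625%.

Approved at 9.625%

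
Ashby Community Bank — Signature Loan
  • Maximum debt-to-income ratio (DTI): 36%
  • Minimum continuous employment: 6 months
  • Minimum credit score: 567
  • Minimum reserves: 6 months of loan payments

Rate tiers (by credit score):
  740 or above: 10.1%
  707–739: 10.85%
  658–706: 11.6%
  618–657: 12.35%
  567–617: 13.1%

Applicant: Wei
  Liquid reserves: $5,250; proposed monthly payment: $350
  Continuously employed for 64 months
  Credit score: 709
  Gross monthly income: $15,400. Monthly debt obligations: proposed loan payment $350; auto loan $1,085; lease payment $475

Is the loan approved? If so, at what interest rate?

Credit score 709 ≥ 567 (meets minimum)
Employment 64 ≥ 6 months
Total monthly debts = (350 + 1,085 + 475) = 1,910. Debt-to-income = 1,910/15,400 = 12.4% — meets 36% limit
Reserves = 5,250/350 = 15.0 months ≥ 6
All requirements met. Score 709 falls in the 707–739 tier → 10.85%.

Approved at 10.85%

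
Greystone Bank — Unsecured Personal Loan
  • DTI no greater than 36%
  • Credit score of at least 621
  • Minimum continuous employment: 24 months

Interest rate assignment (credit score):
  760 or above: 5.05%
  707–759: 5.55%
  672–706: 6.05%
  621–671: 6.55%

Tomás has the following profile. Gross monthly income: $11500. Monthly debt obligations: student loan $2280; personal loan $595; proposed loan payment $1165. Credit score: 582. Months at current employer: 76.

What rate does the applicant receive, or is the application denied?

Denied

Credit score 582 < 621 (below minimum)
Total monthly debts = (2,280 + 595 + 1,165) = 4,040. Debt-to-income = 4,040/11,500 = 35.1% — meets 36% limit
Employment 76 ≥ 24 months
Not all requirements met → denied.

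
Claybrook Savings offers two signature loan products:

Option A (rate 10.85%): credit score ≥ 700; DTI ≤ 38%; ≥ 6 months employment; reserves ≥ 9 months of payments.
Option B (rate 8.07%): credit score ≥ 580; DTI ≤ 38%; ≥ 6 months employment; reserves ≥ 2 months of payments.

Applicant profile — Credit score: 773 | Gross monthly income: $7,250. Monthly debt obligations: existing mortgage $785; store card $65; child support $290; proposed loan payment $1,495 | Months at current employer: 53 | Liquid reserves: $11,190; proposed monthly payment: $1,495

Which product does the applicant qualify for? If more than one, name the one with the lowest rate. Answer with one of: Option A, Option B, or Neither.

Option B

Total debts = (785 + 65 + 290 + 1,495) = 2,635; DTI = 2,635/7,250 = 36.3%.
Reserves = 11,190/1,495 = 7.5 months.
Option A: score 773 ≥ 700; DTI 36.3% ≤ 38%; employment 53 ≥ 6 mo; reserves 7.5 < 9 mo → does not qualify.
Option B: score 773 ≥ 580; DTI 36.3% ≤ 38%; employment 53 ≥ 6 mo; reserves 7.5 ≥ 2 mo → qualifies.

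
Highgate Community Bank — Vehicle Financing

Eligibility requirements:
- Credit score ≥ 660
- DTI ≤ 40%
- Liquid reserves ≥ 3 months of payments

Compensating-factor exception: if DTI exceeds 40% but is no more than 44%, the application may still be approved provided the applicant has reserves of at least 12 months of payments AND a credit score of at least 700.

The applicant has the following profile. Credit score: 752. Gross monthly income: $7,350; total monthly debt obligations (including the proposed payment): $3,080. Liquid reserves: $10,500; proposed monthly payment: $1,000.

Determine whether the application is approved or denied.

Credit score 752 ≥ 660 (meets base)
DTI = 3,080/7,350 = 41.9% > 40% — standard DTI limit exceeded.
Reserves = 10,500/1,000 = 10.5 months ≥ 3
DTI 41.9% is within the 40%–44% exception band; checking compensating factors.
Reserves 10.5 < 12 months; credit score 752 ≥ 700.
Override conditions not both satisfied; exception does not apply.

Denied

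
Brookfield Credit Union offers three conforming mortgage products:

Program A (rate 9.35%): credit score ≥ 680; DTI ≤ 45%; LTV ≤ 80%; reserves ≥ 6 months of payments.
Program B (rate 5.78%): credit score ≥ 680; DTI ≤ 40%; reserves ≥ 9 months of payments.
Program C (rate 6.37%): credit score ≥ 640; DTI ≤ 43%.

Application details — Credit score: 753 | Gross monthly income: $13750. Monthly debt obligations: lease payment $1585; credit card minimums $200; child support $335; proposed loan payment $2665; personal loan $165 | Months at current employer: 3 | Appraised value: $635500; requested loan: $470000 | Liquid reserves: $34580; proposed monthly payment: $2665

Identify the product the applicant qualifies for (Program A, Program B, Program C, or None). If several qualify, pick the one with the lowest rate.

Program B

Total debts = (1,585 + 200 + 335 + 2,665 + 165) = 4,950; DTI = 4,950/13,750 = 36%.
LTV = 470,000/635,500 = 74%.
Reserves = 34,580/2,665 = 13.0 months.
Program A: score 753 ≥ 680; DTI 36% ≤ 45%; LTV 74% ≤ 80%; reserves 13.0 ≥ 6 mo → qualifies.
Program B: score 753 ≥ 680; DTI 36% ≤ 40%; reserves 13.0 ≥ 9 mo → qualifies.
Program C: score 753 ≥ 640; DTI 36% ≤ 43% → qualifies.
Qualifying: Program A, Program B, Program C. Lowest rate is 5.78% → Program B.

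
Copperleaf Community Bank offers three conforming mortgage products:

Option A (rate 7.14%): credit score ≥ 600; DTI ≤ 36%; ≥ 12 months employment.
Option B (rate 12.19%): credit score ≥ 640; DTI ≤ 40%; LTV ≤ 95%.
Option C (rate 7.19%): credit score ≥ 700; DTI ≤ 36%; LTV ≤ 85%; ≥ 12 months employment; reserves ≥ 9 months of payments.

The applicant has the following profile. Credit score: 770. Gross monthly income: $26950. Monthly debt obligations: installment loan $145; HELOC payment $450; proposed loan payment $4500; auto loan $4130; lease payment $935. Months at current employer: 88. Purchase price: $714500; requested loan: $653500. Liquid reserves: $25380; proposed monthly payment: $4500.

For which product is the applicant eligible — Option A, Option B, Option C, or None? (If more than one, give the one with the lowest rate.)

Option B

Total debts = (145 + 450 + 4,500 + 4,130 + 935) = 10,160; DTI = 10,160/26,950 = 37.7%.
LTV = 653,500/714,500 = 91.5%.
Reserves = 25,380/4,500 = 5.6 months.
Option A: score 770 ≥ 600; DTI 37.7% > 36%; employment 88 ≥ 12 mo → does not qualify.
Option B: score 770 ≥ 640; DTI 37.7% ≤ 40%; LTV 91.5% ≤ 95% → qualifies.
Option C: score 770 ≥ 700; DTI 37.7% > 36%; LTV 91.5% > 85%; employment 88 ≥ 12 mo; reserves 5.6 < 9 mo → does not qualify.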